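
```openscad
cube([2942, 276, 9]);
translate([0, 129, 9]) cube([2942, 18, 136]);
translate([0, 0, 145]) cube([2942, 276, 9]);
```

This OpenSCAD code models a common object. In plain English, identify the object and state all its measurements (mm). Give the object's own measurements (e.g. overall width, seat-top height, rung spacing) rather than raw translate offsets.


An I-beam lying along x, 2942 mm long. Overall section height 154 mm. Two flanges 276 mm wide (y) and 9 mm thick, one on the floor and one at the top; a web 18 mm thick runs between them, centred on the flange width.


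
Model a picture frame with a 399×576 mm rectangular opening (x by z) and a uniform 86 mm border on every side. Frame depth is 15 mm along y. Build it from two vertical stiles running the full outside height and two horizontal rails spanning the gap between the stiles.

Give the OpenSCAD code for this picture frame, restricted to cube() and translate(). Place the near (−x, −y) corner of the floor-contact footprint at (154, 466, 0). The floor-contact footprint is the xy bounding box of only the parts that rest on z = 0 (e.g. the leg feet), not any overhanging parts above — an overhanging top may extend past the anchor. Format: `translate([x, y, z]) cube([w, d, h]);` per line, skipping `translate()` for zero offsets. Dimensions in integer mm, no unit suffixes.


translate([154, 466, 0]) cube([86, 15, 748]);
translate([639, 466, 0]) cube([86, 15, 748]);
translate([240, 466, 0]) cube([399, 15, 86]);
translate([240, 466, 662]) cube([399, 15, 86]);


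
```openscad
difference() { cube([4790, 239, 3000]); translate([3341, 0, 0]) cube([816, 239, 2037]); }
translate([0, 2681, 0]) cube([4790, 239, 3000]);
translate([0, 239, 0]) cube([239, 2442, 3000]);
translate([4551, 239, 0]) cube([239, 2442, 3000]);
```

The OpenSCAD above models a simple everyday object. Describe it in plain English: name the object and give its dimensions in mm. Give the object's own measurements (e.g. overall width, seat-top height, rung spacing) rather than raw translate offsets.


A single room: four walls, each 3000 mm tall and 239 mm thick, enclosing an outside footprint 4790×2920 mm (x × y), no floor or roof. The front and back walls (−y and +y sides) run the full x-width; the side walls fit between their inner faces. A door opening 816 mm wide and 2037 mm tall is cut through the front wall from the floor up, its −x edge 3341 mm from the wall's −x end.


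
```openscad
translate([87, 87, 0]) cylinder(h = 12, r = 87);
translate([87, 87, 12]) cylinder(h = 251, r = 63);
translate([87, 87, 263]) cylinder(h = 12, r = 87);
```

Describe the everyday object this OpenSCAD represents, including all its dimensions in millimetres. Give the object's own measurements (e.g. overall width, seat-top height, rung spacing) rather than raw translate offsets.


A spool: two coaxial disc flanges of radius 87 mm and thickness 12 mm, joined by a core cylinder of radius 63 mm and height 251 mm. The lower flange rests on z = 0 and the three cylinders share a vertical axis.


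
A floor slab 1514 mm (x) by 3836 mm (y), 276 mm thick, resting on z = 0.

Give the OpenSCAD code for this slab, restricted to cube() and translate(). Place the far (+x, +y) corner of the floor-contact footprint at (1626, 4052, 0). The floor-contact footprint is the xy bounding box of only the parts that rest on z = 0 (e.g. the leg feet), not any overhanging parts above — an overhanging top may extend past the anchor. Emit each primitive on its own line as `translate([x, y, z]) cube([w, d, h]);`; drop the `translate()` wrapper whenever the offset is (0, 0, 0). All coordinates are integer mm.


translate([112, 216, 0]) cube([1514, 3836, 276]);


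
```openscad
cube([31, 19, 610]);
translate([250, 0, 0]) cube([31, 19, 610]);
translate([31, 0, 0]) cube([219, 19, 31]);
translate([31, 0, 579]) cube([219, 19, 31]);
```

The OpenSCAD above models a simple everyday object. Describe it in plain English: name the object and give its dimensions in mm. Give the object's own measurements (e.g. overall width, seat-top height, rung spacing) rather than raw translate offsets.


A rectangular picture frame lying in the x–z plane (depth along y). The opening is 219 mm wide (x) by 548 mm tall (z), surrounded by a border 31 mm wide on all four sides. The frame is 19 mm deep and is made of two full-height vertical stiles with two horizontal rails fitted between them.


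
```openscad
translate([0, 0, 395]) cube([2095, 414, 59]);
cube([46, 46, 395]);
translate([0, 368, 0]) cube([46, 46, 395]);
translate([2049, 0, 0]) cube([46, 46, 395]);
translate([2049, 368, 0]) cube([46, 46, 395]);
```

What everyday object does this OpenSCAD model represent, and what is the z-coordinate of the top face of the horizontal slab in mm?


A bench. The seat-top height is 454 mm.

A long slab on four corner posts — a bench. The slab sits at z = 395 with thickness 59, so the top is 395 + 59 = 454 mm.


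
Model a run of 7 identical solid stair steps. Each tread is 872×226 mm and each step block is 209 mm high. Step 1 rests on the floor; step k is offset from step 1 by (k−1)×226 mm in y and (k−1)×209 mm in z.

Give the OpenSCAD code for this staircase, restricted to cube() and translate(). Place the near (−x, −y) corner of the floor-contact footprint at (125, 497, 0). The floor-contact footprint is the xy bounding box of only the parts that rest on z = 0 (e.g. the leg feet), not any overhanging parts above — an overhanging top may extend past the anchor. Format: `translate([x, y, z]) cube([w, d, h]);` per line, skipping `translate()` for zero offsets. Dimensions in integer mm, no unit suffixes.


translate([125, 497, 0]) cube([872, 226, 209]);
translate([125, 723, 209]) cube([872, 226, 209]);
translate([125, 949, 418]) cube([872, 226, 209]);
translate([125, 1175, 627]) cube([872, 226, 209]);
translate([125, 1401, 836]) cube([872, 226, 209]);
translate([125, 1627, 1045]) cube([872, 226, 209]);
translate([125, 1853, 1254]) cube([872, 226, 209]);


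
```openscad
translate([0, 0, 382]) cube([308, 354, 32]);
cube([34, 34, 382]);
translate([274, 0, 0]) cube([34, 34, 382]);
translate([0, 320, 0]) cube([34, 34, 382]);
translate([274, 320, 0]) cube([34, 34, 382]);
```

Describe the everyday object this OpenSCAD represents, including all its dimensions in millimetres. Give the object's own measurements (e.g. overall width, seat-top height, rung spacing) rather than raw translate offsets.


A simple wooden stool: a rectangular seat 308 mm (x) by 354 mm (y), 32 mm thick, top face at z = 414 mm, on four square legs, each 34×34 mm in cross-section. The legs rest on z = 0, each flush with a corner of the seat.


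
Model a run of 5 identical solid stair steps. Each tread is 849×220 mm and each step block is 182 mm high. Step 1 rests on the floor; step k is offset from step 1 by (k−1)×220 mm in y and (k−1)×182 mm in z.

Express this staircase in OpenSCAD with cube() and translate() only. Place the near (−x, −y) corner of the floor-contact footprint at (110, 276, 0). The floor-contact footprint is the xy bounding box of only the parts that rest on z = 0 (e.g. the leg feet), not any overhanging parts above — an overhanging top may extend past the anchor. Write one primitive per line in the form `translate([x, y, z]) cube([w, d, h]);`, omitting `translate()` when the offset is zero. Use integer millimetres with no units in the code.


translate([110, 276, 0]) cube([849, 220, 182]);
translate([110, 496, 182]) cube([849, 220, 182]);
translate([110, 716, 364]) cube([849, 220, 182]);
translate([110, 936, 546]) cube([849, 220, 182]);
translate([110, 1156, 728]) cube([849, 220, 182]);


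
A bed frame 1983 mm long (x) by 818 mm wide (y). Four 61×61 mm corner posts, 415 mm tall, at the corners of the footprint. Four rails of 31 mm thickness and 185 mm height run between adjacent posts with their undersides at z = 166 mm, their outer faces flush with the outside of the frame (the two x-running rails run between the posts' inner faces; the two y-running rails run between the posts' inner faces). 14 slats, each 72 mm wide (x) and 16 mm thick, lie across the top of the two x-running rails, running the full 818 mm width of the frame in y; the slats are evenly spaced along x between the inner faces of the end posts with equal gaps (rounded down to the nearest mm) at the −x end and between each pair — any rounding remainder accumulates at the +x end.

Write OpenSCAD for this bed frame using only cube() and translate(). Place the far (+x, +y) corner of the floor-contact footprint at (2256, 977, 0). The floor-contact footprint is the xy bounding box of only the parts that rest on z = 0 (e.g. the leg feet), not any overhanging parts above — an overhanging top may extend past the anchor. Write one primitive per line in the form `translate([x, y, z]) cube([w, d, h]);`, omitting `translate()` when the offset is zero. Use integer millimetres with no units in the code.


translate([273, 159, 0]) cube([61, 61, 415]);
translate([273, 916, 0]) cube([61, 61, 415]);
translate([2195, 159, 0]) cube([61, 61, 415]);
translate([2195, 916, 0]) cube([61, 61, 415]);
translate([334, 159, 166]) cube([1861, 31, 185]);
translate([334, 946, 166]) cube([1861, 31, 185]);
translate([273, 220, 166]) cube([31, 696, 185]);
translate([2225, 220, 166]) cube([31, 696, 185]);
translate([390, 159, 351]) cube([72, 818, 16]);
translate([518, 159, 351]) cube([72, 818, 16]);
translate([646, 159, 351]) cube([72, 818, 16]);
translate([774, 159, 351]) cube([72, 818, 16]);
translate([902, 159, 351]) cube([72, 818, 16]);
translate([1030, 159, 351]) cube([72, 818, 16]);
translate([1158, 159, 351]) cube([72, 818, 16]);
translate([1286, 159, 351]) cube([72, 818, 16]);
translate([1414, 159, 351]) cube([72, 818, 16]);
translate([1542, 159, 351]) cube([72, 818, 16]);
translate([1670, 159, 351]) cube([72, 818, 16]);
translate([1798, 159, 351]) cube([72, 818, 16]);
translate([1926, 159, 351]) cube([72, 818, 16]);
translate([2054, 159, 351]) cube([72, 818, 16]);


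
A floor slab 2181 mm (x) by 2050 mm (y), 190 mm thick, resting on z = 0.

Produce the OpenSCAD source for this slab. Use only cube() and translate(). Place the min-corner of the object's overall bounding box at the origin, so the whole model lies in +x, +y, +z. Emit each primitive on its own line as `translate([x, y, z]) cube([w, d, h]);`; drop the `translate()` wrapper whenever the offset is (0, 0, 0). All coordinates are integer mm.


cube([2181, 2050, 190]);


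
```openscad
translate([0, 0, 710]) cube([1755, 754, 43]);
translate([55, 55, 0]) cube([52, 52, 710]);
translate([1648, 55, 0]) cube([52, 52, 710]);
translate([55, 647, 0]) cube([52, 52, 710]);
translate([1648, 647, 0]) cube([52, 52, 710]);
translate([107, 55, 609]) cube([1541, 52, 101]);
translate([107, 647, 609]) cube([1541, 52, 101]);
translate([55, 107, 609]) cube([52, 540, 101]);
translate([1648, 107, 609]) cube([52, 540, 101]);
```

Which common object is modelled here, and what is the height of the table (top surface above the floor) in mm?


A table. The table height is 753 mm.

A 1755×754×43 slab sits at z = 710 on four 52 mm square posts — a table. The top surface is at 710 + 43 = 753 mm.


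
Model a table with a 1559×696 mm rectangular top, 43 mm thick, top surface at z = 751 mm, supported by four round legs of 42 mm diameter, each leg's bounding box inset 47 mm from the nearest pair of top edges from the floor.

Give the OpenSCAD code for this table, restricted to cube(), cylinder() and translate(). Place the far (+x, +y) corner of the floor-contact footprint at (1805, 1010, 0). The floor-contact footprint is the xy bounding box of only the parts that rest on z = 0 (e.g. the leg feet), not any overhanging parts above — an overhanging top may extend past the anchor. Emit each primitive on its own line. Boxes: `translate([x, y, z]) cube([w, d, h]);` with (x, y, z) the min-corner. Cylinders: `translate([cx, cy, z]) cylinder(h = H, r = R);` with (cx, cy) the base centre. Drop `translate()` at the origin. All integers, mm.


translate([293, 361, 708]) cube([1559, 696, 43]);
translate([361, 429, 0]) cylinder(h = 708, r = 21);
translate([1784, 429, 0]) cylinder(h = 708, r = 21);
translate([361, 989, 0]) cylinder(h = 708, r = 21);
translate([1784, 989, 0]) cylinder(h = 708, r = 21);


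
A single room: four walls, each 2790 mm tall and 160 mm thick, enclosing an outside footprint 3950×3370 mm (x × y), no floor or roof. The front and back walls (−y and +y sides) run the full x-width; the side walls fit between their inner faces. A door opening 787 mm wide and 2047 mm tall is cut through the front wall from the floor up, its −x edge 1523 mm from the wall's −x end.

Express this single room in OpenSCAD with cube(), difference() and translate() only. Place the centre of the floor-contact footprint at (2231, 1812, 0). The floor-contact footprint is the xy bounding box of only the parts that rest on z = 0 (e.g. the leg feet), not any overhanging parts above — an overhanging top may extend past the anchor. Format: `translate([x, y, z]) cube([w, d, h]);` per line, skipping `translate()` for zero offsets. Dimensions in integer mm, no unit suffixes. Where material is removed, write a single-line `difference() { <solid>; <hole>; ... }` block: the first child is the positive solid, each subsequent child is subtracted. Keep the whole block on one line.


difference() { translate([256, 127, 0]) cube([3950, 160, 2790]); translate([1779, 127, 0]) cube([787, 160, 2047]); }
translate([256, 3337, 0]) cube([3950, 160, 2790]);
translate([256, 287, 0]) cube([160, 3050, 2790]);
translate([4046, 287, 0]) cube([160, 3050, 2790]);


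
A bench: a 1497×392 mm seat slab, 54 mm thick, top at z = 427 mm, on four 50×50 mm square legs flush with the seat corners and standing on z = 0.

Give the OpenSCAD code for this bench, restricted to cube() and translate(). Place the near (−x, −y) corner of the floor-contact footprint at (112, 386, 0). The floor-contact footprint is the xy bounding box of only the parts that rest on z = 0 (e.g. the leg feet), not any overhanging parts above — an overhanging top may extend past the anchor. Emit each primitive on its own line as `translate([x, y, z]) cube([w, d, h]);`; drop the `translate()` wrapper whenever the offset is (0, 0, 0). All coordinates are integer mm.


// leg_h = 427 − 54 = 373
translate([112, 386, 373]) cube([1497, 392, 54]);
translate([112, 386, 0]) cube([50, 50, 373]);
translate([112, 728, 0]) cube([50, 50, 373]);
translate([1559, 386, 0]) cube([50, 50, 373]);
translate([1559, 728, 0]) cube([50, 50, 373]);


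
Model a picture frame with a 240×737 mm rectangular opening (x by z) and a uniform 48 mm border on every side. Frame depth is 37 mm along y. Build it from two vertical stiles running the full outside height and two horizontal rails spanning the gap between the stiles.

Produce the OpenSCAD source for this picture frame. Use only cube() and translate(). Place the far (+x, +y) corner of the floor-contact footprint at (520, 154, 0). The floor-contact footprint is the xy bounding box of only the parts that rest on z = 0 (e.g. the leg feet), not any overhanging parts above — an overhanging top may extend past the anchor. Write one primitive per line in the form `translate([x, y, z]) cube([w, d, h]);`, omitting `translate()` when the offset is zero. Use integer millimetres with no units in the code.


translate([184, 117, 0]) cube([48, 37, 833]);
translate([472, 117, 0]) cube([48, 37, 833]);
translate([232, 117, 0]) cube([240, 37, 48]);
translate([232, 117, 785]) cube([240, 37, 48]);


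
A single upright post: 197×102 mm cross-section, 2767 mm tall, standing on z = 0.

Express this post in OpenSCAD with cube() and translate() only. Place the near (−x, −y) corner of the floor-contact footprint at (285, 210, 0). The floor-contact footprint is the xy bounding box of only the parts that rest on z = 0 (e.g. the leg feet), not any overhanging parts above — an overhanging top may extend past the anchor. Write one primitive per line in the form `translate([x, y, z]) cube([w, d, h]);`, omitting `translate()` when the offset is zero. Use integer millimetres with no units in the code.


translate([285, 210, 0]) cube([197, 102, 2767]);


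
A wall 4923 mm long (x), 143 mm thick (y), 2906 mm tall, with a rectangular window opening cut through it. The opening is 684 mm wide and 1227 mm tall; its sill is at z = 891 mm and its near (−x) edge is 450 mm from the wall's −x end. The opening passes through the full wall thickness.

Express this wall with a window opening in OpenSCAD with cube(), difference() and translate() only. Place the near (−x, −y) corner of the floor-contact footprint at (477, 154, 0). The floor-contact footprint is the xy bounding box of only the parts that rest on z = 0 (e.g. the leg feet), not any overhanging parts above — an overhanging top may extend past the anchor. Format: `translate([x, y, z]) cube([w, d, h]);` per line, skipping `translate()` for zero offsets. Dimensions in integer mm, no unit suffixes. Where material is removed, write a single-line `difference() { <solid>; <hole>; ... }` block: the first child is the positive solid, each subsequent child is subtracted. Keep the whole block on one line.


difference() { translate([477, 154, 0]) cube([4923, 143, 2906]); translate([927, 154, 891]) cube([684, 143, 1227]); }


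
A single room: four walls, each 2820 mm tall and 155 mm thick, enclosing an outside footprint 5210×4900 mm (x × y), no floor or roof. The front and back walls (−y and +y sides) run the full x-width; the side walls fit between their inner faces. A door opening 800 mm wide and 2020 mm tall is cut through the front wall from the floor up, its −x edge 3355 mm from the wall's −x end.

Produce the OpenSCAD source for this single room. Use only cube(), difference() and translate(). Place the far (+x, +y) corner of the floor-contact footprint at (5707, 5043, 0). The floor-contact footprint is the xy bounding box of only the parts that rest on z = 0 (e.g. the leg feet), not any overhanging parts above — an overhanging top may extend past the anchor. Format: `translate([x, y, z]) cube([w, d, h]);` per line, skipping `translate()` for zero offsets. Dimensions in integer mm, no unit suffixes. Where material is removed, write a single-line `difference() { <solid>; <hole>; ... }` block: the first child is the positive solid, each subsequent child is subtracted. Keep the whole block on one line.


difference() { translate([497, 143, 0]) cube([5210, 155, 2820]); translate([3852, 143, 0]) cube([800, 155, 2020]); }
translate([497, 4888, 0]) cube([5210, 155, 2820]);
translate([497, 298, 0]) cube([155, 4590, 2820]);
translate([5552, 298, 0]) cube([155, 4590, 2820]);


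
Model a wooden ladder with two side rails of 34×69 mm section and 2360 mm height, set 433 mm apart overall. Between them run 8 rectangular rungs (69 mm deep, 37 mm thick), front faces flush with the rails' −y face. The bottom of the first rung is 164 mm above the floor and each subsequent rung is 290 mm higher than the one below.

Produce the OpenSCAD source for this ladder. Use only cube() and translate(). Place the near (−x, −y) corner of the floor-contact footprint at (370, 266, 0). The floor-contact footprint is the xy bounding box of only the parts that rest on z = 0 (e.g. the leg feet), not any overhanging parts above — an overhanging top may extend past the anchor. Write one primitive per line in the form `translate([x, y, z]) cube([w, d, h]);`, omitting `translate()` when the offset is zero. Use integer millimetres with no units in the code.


translate([370, 266, 0]) cube([34, 69, 2360]);
translate([769, 266, 0]) cube([34, 69, 2360]);
translate([404, 266, 164]) cube([365, 69, 37]);
translate([404, 266, 454]) cube([365, 69, 37]);
translate([404, 266, 744]) cube([365, 69, 37]);
translate([404, 266, 1034]) cube([365, 69, 37]);
translate([404, 266, 1324]) cube([365, 69, 37]);
translate([404, 266, 1614]) cube([365, 69, 37]);
translate([404, 266, 1904]) cube([365, 69, 37]);
translate([404, 266, 2194]) cube([365, 69, 37]);


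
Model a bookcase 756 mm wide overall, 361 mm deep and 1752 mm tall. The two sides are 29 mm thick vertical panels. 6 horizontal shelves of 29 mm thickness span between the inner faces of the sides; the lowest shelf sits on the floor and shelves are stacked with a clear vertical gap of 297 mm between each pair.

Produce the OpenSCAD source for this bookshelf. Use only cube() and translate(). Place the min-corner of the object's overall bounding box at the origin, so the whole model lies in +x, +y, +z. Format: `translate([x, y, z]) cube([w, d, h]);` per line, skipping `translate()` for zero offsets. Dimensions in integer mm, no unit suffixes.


cube([29, 361, 1752]);
translate([727, 0, 0]) cube([29, 361, 1752]);
translate([29, 0, 0]) cube([698, 361, 29]);
translate([29, 0, 326]) cube([698, 361, 29]);
translate([29, 0, 652]) cube([698, 361, 29]);
translate([29, 0, 978]) cube([698, 361, 29]);
translate([29, 0, 1304]) cube([698, 361, 29]);
translate([29, 0, 1630]) cube([698, 361, 29]);


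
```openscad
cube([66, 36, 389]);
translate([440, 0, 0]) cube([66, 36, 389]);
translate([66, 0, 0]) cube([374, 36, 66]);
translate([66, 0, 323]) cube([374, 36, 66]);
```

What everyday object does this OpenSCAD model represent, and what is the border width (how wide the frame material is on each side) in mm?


A picture frame. The border width is 66 mm.

Four thin pieces enclosing a rectangular opening — a picture frame. The two full-height stiles are 389 mm tall; the top rail sits at z = 323 and is 66 mm tall, so the border above the opening is 389 − 323 = 66 mm, matching the stile x-width.


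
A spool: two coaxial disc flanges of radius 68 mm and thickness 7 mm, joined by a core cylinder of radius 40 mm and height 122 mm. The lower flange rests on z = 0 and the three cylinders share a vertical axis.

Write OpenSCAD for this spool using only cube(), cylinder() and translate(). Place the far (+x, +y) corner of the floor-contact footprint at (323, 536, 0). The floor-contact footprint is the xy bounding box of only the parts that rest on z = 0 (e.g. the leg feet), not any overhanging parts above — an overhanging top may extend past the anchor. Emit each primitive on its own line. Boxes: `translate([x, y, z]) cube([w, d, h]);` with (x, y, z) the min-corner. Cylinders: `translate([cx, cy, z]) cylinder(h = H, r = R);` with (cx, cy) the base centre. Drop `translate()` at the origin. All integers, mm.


translate([255, 468, 0]) cylinder(h = 7, r = 68);
translate([255, 468, 7]) cylinder(h = 122, r = 40);
translate([255, 468, 129]) cylinder(h = 7, r = 68);


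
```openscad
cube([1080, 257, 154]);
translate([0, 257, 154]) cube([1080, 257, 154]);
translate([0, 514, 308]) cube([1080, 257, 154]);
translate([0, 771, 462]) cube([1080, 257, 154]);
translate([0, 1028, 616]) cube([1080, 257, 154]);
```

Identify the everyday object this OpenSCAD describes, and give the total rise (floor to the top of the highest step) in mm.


A staircase. The total rise is 770 mm.

5 identical blocks, each offset up and back from the previous — a staircase. Each step is 154 mm tall and there are 5 of them, so the total rise is 5 × 154 = 770 mm.


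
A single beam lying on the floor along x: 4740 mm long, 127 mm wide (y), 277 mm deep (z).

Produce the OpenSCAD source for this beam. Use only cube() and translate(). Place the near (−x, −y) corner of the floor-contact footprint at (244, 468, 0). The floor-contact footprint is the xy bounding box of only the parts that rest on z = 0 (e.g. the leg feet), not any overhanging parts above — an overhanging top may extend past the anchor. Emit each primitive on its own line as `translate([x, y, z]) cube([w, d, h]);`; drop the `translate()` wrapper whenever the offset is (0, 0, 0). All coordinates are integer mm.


translate([244, 468, 0]) cube([4740, 127, 277]);


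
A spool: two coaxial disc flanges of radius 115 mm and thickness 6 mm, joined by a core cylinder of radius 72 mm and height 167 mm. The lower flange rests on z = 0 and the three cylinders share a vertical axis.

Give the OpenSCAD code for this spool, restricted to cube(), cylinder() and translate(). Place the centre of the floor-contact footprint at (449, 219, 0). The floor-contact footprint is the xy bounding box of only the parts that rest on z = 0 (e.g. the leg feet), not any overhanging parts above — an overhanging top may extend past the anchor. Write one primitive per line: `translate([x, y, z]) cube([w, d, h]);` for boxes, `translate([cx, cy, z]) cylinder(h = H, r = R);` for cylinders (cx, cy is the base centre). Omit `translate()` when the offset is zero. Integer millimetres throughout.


translate([449, 219, 0]) cylinder(h = 6, r = 115);
translate([449, 219, 6]) cylinder(h = 167, r = 72);
translate([449, 219, 173]) cylinder(h = 6, r = 115);


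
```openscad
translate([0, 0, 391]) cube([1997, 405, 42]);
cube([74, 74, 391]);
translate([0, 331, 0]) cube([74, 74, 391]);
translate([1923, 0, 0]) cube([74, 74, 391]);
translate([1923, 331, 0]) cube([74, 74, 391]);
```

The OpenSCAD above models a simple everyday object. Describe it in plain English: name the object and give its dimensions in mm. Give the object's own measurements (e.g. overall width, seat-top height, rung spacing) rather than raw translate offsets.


A bench: a 1997×405 mm seat slab, 42 mm thick, top at z = 433 mm, on four 74×74 mm square legs flush with the seat corners and standing on z = 0.


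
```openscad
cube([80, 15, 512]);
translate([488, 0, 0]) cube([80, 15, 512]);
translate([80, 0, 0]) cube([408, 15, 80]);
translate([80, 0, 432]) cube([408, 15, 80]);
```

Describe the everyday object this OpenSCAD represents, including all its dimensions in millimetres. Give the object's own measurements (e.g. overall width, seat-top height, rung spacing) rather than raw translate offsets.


A rectangular picture frame lying in the x–z plane (depth along y). The opening is 408 mm wide (x) by 352 mm tall (z), surrounded by a border 80 mm wide on all four sides. The frame is 15 mm deep and is made of two full-height vertical stiles with two horizontal rails fitted between them.


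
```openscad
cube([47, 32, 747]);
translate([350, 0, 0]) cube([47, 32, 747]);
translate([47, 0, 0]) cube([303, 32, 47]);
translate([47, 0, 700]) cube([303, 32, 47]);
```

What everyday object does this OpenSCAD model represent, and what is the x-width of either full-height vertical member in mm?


A picture frame. The border width is 47 mm.

Four thin pieces enclosing a rectangular opening — a picture frame. The two full-height stiles are 747 mm tall; the top rail sits at z = 700 and is 47 mm tall, so the border above the opening is 747 − 700 = 47 mm, matching the stile x-width.


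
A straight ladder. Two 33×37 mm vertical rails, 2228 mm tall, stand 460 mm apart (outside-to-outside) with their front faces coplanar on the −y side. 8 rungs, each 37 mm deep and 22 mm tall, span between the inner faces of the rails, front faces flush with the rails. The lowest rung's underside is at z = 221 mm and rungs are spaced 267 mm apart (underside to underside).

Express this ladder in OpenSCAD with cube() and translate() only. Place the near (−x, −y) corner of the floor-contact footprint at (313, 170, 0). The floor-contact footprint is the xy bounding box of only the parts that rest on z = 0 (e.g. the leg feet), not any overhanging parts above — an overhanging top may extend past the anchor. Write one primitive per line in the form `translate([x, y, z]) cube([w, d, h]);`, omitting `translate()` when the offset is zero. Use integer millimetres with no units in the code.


// rung span = 460 - 2*33 = 394
// rung[k] z = 221 + k*267
translate([313, 170, 0]) cube([33, 37, 2228]);
translate([740, 170, 0]) cube([33, 37, 2228]);
translate([346, 170, 221]) cube([394, 37, 22]);
translate([346, 170, 488]) cube([394, 37, 22]);
translate([346, 170, 755]) cube([394, 37, 22]);
translate([346, 170, 1022]) cube([394, 37, 22]);
translate([346, 170, 1289]) cube([394, 37, 22]);
translate([346, 170, 1556]) cube([394, 37, 22]);
translate([346, 170, 1823]) cube([394, 37, 22]);
translate([346, 170, 2090]) cube([394, 37, 22]);


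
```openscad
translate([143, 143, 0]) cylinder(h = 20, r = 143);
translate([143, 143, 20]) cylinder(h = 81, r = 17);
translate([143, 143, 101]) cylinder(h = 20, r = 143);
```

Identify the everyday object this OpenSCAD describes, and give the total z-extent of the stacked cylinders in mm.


A spool. The overall height is 121 mm.

Three coaxial cylinders, large–small–large — a spool. Two 20 mm flanges and a 81 mm core give 20 + 81 + 20 = 121 mm.


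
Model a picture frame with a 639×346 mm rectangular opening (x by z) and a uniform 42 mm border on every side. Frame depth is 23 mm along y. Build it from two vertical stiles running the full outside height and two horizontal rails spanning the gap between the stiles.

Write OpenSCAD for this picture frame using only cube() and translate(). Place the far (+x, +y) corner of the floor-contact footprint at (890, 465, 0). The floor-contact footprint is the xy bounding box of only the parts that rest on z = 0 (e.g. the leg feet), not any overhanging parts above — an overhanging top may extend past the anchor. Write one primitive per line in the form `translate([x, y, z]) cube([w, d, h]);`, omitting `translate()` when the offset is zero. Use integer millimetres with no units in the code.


translate([167, 442, 0]) cube([42, 23, 430]);
translate([848, 442, 0]) cube([42, 23, 430]);
translate([209, 442, 0]) cube([639, 23, 42]);
translate([209, 442, 388]) cube([639, 23, 42]);


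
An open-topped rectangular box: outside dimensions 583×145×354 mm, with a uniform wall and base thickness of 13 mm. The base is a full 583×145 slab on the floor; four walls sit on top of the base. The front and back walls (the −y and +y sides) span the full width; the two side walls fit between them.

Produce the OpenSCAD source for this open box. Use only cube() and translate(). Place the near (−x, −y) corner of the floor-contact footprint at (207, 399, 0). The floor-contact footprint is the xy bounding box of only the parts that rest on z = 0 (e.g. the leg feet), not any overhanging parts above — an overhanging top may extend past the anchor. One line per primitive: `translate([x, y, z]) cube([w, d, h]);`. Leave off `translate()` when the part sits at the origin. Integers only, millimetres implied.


translate([207, 399, 0]) cube([583, 145, 13]);
translate([207, 399, 13]) cube([583, 13, 341]);
translate([207, 531, 13]) cube([583, 13, 341]);
translate([207, 412, 13]) cube([13, 119, 341]);
translate([777, 412, 13]) cube([13, 119, 341]);


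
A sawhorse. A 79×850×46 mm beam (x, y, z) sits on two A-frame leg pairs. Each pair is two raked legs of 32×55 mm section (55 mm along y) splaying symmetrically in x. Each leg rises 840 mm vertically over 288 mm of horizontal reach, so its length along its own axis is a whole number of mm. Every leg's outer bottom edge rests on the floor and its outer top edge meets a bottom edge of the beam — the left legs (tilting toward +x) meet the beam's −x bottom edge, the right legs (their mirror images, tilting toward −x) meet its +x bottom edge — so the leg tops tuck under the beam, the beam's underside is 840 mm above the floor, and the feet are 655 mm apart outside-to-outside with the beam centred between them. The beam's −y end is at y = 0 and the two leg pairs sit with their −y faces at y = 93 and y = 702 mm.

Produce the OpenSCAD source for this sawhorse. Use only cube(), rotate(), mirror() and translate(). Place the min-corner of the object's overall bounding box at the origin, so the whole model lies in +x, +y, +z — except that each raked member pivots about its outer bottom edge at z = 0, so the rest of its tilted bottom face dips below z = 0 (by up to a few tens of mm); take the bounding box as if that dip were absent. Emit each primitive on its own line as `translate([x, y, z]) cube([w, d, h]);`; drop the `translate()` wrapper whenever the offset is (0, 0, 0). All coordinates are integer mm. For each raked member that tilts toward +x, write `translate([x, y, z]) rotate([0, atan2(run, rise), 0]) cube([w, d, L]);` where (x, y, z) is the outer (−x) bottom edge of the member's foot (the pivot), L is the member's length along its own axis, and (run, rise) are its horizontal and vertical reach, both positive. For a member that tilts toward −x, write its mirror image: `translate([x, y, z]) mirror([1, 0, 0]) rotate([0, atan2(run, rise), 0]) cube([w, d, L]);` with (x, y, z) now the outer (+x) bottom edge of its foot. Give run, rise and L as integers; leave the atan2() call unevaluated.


// leg length = √(288² + 840²) = 888
// right-leg outer foot x = 2·288 + 79 = 655
// beam min-corner = (288, 0, 840)
translate([288, 0, 840]) cube([79, 850, 46]);
translate([0, 93, 0]) rotate([0, atan2(288, 840), 0]) cube([32, 55, 888]);
translate([655, 93, 0]) mirror([1, 0, 0]) rotate([0, atan2(288, 840), 0]) cube([32, 55, 888]);
translate([0, 702, 0]) rotate([0, atan2(288, 840), 0]) cube([32, 55, 888]);
translate([655, 702, 0]) mirror([1, 0, 0]) rotate([0, atan2(288, 840), 0]) cube([32, 55, 888]);


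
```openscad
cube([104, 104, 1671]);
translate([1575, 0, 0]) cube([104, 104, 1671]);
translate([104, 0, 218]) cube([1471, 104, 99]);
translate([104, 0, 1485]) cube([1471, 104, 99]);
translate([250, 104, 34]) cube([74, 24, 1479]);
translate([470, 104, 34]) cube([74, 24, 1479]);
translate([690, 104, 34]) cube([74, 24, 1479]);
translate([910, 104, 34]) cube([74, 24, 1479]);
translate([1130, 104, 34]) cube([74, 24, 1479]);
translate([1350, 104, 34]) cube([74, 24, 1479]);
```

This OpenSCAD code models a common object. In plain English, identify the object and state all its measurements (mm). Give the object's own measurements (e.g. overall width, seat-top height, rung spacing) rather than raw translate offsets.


A fence section. Two 104×104 mm posts, 1671 mm tall, stand on the floor with a clear span of 1471 mm between their inner faces. Two horizontal rails of 104×99 mm section span the gap between the posts with their undersides at z = 218 mm and z = 1485 mm, flush with the posts' −y face. 6 pickets, each 74 mm wide, 24 mm thick and 1479 mm tall, are fixed to the +y face of the rails with their bottoms at z = 34 mm, spaced across the span with a 146 mm gap after the −x post and between neighbouring pickets, with 151 mm left before the +x post.


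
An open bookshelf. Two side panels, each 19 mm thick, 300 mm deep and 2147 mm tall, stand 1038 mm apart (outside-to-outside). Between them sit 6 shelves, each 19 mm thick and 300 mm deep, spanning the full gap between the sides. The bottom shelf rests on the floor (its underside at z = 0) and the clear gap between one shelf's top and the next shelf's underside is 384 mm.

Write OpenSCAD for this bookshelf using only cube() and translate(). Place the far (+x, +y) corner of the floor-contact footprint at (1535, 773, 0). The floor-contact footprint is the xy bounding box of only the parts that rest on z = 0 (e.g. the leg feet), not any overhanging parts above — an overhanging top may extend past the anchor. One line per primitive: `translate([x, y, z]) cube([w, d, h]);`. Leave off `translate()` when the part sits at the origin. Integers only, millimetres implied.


translate([497, 473, 0]) cube([19, 300, 2147]);
translate([1516, 473, 0]) cube([19, 300, 2147]);
translate([516, 473, 0]) cube([1000, 300, 19]);
translate([516, 473, 403]) cube([1000, 300, 19]);
translate([516, 473, 806]) cube([1000, 300, 19]);
translate([516, 473, 1209]) cube([1000, 300, 19]);
translate([516, 473, 1612]) cube([1000, 300, 19]);
translate([516, 473, 2015]) cube([1000, 300, 19]);


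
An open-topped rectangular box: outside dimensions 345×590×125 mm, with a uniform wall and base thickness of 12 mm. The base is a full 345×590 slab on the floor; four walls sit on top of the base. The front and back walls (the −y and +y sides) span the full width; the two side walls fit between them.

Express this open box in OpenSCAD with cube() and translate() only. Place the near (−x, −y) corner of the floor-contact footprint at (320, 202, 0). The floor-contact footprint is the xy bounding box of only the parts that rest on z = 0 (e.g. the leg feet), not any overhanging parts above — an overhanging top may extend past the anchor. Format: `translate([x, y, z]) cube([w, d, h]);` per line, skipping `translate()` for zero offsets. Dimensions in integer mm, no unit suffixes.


translate([320, 202, 0]) cube([345, 590, 12]);
translate([320, 202, 12]) cube([345, 12, 113]);
translate([320, 780, 12]) cube([345, 12, 113]);
translate([320, 214, 12]) cube([12, 566, 113]);
translate([653, 214, 12]) cube([12, 566, 113]);


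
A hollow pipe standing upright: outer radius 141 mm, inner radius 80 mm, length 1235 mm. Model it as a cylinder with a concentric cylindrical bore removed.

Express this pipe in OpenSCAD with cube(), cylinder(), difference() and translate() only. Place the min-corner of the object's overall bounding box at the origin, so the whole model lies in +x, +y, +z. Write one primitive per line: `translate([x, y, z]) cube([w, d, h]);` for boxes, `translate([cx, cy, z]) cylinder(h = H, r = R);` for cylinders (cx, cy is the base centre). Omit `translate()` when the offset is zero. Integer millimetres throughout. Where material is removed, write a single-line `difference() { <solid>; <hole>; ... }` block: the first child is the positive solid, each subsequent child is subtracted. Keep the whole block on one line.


difference() { translate([141, 141, 0]) cylinder(h = 1235, r = 141); translate([141, 141, 0]) cylinder(h = 1235, r = 80); }


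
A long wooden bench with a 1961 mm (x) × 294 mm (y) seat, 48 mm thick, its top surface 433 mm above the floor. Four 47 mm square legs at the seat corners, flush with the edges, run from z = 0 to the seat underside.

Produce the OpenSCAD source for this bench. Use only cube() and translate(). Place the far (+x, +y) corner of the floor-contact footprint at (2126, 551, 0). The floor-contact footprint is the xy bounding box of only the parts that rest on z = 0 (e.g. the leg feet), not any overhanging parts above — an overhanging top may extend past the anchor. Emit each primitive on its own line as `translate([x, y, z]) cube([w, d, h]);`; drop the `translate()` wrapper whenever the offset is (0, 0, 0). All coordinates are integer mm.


translate([165, 257, 385]) cube([1961, 294, 48]);
translate([165, 257, 0]) cube([47, 47, 385]);
translate([165, 504, 0]) cube([47, 47, 385]);
translate([2079, 257, 0]) cube([47, 47, 385]);
translate([2079, 504, 0]) cube([47, 47, 385]);


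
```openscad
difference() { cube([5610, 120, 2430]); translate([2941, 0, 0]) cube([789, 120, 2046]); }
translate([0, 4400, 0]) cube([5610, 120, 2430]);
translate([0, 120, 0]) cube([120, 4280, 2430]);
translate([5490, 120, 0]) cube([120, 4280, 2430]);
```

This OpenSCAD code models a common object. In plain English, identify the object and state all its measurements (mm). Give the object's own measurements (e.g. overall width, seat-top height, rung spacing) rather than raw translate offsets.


A single room: four walls, each 2430 mm tall and 120 mm thick, enclosing an outside footprint 5610×4520 mm (x × y), no floor or roof. The front and back walls (−y and +y sides) run the full x-width; the side walls fit between their inner faces. A door opening 789 mm wide and 2046 mm tall is cut through the front wall from the floor up, its −x edge 2941 mm from the wall's −x end.


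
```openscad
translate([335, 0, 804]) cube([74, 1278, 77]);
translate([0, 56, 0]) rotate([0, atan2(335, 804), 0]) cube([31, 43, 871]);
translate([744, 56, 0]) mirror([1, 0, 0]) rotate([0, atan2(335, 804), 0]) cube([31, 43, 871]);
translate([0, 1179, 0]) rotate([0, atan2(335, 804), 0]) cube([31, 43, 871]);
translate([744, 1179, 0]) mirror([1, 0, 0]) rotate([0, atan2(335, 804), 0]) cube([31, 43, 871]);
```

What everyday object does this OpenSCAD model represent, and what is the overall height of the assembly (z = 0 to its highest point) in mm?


A sawhorse. The overall height is 881 mm.

A beam across two mirrored pairs of raked legs — a sawhorse. The beam's underside is at z = 804 (matching the legs' vertical rise in atan2(335, 804)) and the beam is 77 mm tall, so its top is at 804 + 77 = 881 mm. The raked legs top out at the beam's underside, so that is the highest point.
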